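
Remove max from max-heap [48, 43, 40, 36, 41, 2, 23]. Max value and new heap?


Max = 48
Replace root with last, heapify down
Resulting heap: [43, 41, 40, 36, 23, 2]


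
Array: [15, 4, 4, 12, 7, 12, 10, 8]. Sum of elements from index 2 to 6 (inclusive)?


Prefix sums: [0, 15, 19, 23, 35, 42, 54, 64, 72]
Sum[2..6] = prefix[7] - prefix[2] = 64 - 19 = 45


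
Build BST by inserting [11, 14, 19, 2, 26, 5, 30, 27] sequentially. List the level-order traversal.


Root = 11; build tree by BST insertion.
Level-Order traversal: [11, 2, 14, 5, 19, 26, 30, 27]


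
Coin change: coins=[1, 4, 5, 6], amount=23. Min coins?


dp[0]=0; dp[i]=1+min(dp[i-c] for c in coins)
...dp[18]=3, dp[19]=4, dp[20]=4, dp[21]=4, dp[22]=4, dp[23]=4
Minimum coins for 23 = 4


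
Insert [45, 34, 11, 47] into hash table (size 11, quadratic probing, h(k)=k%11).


Insertions: 45->slot 1; 34->slot 2; 11->slot 0; 47->slot 3
Table: [11, 45, 34, 47, None, None, None, None, None, None, None]


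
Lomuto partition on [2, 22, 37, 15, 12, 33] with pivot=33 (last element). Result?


Elements <= 33 go left of pivot.
Result: [2, 22, 15, 12, 33, 37], pivot at index 4


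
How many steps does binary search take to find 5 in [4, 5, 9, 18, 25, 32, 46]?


Search for 5:
[0,6] mid=3 arr[3]=18
[0,2] mid=1 arr[1]=5
Total: 2 comparisons


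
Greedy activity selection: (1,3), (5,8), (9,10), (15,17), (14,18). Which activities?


Greedy: pick earliest-ending, then skip overlaps.
Selected (4 activities): [(1, 3), (5, 8), (9, 10), (15, 17)]


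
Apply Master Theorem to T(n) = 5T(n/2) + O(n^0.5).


a=5, b=2, c=0.5. log_2(5)=2.322 > c=0.5. Case 1: O(n^log_b(a)) = O(n^2.322)
Complexity: O(n^2.322)


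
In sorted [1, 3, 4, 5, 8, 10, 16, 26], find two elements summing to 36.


Two pointers: lo=0, hi=7
Found pair: (10, 26) summing to 36


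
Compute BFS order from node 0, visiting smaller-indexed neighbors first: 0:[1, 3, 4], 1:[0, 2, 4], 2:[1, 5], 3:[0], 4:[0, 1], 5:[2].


BFS queue: start with [0]
Visit order: [0, 1, 3, 4, 2, 5]


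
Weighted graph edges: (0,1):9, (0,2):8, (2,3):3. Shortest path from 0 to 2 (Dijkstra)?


Dijkstra from 0:
Distances: {0: 0, 1: 9, 2: 8, 3: 11}
Shortest distance to 2 = 8, path = [0, 2]


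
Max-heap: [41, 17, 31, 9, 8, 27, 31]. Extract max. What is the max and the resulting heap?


Max = 41
Replace root with last, heapify down
Resulting heap: [31, 17, 31, 9, 8, 27]


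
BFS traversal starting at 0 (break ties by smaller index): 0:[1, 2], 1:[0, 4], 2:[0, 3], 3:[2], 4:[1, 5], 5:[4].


BFS queue: start with [0]
Visit order: [0, 1, 2, 4, 3, 5]


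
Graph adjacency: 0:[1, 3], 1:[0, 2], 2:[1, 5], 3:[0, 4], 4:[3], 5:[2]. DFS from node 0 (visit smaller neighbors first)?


DFS stack-based: start with [0]
Visit order: [0, 1, 2, 5, 3, 4]


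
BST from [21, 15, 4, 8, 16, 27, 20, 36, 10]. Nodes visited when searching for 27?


BST root = 21
Search for 27: compare at each node
Path: [21, 27]


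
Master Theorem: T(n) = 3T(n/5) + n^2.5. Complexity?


a=3, b=5, c=2.5. log_5(3)=0.683 < c=2.5. Case 3: O(n^c) = O(n^2.500)
Complexity: O(n^2.500)


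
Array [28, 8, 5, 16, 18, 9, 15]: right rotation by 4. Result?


Right rotate by 4: [16, 18, 9, 15, 28, 8, 5]


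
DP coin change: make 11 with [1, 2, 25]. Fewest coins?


dp[0]=0; dp[i]=1+min(dp[i-c] for c in coins)
...dp[6]=3, dp[7]=4, dp[8]=4, dp[9]=5, dp[10]=5, dp[11]=6
Minimum coins for 11 = 6


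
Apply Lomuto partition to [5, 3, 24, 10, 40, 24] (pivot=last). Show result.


Elements <= 24 go left of pivot.
Result: [5, 3, 24, 10, 24, 40], pivot at index 4


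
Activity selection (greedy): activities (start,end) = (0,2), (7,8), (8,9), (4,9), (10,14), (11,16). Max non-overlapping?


Greedy: pick earliest-ending, then skip overlaps.
Selected (4 activities): [(0, 2), (7, 8), (8, 9), (10, 14)]


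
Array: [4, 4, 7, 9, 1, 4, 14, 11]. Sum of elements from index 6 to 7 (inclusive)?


Prefix sums: [0, 4, 8, 15, 24, 25, 29, 43, 54]
Sum[6..7] = prefix[8] - prefix[6] = 54 - 29 = 25


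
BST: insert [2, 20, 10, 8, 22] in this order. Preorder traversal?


Root = 2; build tree by BST insertion.
Preorder traversal: [2, 20, 10, 8, 22]


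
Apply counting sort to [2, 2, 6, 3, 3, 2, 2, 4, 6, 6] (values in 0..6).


Count array: [0, 0, 4, 2, 1, 0, 3]
Reconstruct: [2, 2, 2, 2, 3, 3, 4, 6, 6, 6]


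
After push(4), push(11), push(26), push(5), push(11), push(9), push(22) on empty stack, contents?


push(4) -> [4]
push(11) -> [4, 11]
push(26) -> [4, 11, 26]
push(5) -> [4, 11, 26, 5]
push(11) -> [4, 11, 26, 5, 11]
push(9) -> [4, 11, 26, 5, 11, 9]
push(22) -> [4, 11, 26, 5, 11, 9, 22]
Final stack (bottom to top): [4, 11, 26, 5, 11, 9, 22]


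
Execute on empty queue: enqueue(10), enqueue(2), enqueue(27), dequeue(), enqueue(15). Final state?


enqueue(10) -> [10]
enqueue(2) -> [10, 2]
enqueue(27) -> [10, 2, 27]
dequeue() returns 10 -> [2, 27]
enqueue(15) -> [2, 27, 15]
Final queue (front to back): [2, 27, 15]


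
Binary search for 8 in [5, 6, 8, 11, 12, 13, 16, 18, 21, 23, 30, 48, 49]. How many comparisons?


Search for 8:
[0,12] mid=6 arr[6]=16
[0,5] mid=2 arr[2]=8
Total: 2 comparisons


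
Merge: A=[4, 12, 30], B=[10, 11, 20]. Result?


Compare heads, take smaller each step.
Merged: [4, 10, 11, 12, 20, 30]


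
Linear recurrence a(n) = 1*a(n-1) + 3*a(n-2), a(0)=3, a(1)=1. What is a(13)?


Build bottom-up:
...a(11)=13114, a(12)=30307, a(13)=1*30307+3*13114=69649


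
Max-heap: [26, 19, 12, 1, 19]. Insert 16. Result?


Append 16: [26, 19, 12, 1, 19, 16]
Bubble up: swap idx 5(16) with idx 2(12)
Result: [26, 19, 16, 1, 19, 12]


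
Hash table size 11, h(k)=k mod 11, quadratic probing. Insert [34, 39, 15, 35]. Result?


Insertions: 34->slot 1; 39->slot 6; 15->slot 4; 35->slot 2
Table: [None, 34, 35, None, 15, None, 39, None, None, None, None]


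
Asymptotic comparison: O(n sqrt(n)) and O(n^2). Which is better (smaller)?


n^1.5 grows slower than quadratic
O(n sqrt(n)) is asymptotically smaller; O(n^2) grows faster


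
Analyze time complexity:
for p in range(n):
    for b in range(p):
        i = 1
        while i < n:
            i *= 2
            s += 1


Per nesting level: O(n) * O(n) [triangular over p] * O(log n) = O(n^2 log n)
Complexity: O(n^2 log n)


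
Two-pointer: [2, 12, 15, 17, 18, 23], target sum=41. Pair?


Two pointers: lo=0, hi=5
Found pair: (18, 23) summing to 41


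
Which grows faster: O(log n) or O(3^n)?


logarithmic grows slower than exponential (base 3)
O(log n) is asymptotically smaller; O(3^n) grows faster


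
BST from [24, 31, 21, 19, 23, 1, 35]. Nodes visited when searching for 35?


BST root = 24
Search for 35: compare at each node
Path: [24, 31, 35]


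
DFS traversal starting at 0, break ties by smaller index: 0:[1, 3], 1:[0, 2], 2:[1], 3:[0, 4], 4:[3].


DFS stack-based: start with [0]
Visit order: [0, 1, 2, 3, 4]


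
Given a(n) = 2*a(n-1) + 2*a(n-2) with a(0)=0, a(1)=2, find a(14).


Build bottom-up:
...a(12)=99840, a(13)=272768, a(14)=2*272768+2*99840=745216


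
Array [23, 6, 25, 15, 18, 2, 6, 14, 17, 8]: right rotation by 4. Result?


Right rotate by 4: [6, 14, 17, 8, 23, 6, 25, 15, 18, 2]


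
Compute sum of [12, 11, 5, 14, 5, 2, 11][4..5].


Prefix sums: [0, 12, 23, 28, 42, 47, 49, 60]
Sum[4..5] = prefix[6] - prefix[4] = 49 - 42 = 7


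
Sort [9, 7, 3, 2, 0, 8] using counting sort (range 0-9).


Count array: [1, 0, 1, 1, 0, 0, 0, 1, 1, 1]
Reconstruct: [0, 2, 3, 7, 8, 9]


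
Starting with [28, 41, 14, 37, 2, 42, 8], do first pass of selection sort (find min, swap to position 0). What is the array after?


After one pass: [2, 41, 14, 37, 28, 42, 8]


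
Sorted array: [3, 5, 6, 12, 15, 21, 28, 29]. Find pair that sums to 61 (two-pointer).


Two pointers: lo=0, hi=7
No pair sums to 61


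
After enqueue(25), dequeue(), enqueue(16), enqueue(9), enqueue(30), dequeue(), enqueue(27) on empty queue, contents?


enqueue(25) -> [25]
dequeue() returns 25 -> []
enqueue(16) -> [16]
enqueue(9) -> [16, 9]
enqueue(30) -> [16, 9, 30]
dequeue() returns 16 -> [9, 30]
enqueue(27) -> [9, 30, 27]
Final queue (front to back): [9, 30, 27]


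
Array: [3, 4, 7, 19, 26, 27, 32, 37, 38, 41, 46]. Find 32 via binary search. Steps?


Search for 32:
[0,10] mid=5 arr[5]=27
[6,10] mid=8 arr[8]=38
[6,7] mid=6 arr[6]=32
Total: 3 comparisons


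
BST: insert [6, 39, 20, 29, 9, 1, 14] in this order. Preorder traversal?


Root = 6; build tree by BST insertion.
Preorder traversal: [6, 1, 39, 20, 9, 14, 29]


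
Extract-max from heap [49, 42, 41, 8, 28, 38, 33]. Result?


Max = 49
Replace root with last, heapify down
Resulting heap: [42, 33, 41, 8, 28, 38]


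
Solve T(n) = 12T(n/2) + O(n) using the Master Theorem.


a=12, b=2, c=1. log_2(12)=3.585 > c=1. Case 1: O(n^log_b(a)) = O(n^3.585)
Complexity: O(n^3.585)


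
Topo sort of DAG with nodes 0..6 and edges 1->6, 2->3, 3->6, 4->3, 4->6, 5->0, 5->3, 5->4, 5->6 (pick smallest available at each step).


Kahn's algorithm, process smallest node first
Order: [1, 2, 5, 0, 4, 3, 6]


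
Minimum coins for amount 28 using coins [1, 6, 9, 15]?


dp[0]=0; dp[i]=1+min(dp[i-c] for c in coins)
...dp[23]=4, dp[24]=2, dp[25]=3, dp[26]=4, dp[27]=3, dp[28]=4
Minimum coins for 28 = 4


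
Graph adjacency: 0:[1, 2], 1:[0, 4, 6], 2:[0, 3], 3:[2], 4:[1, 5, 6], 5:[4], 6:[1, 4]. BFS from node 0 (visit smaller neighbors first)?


BFS queue: start with [0]
Visit order: [0, 1, 2, 4, 6, 3, 5]


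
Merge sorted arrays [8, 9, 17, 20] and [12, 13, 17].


Compare heads, take smaller each step.
Merged: [8, 9, 12, 13, 17, 17, 20]


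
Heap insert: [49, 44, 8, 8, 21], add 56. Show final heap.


Append 56: [49, 44, 8, 8, 21, 56]
Bubble up: swap idx 5(56) with idx 2(8); swap idx 2(56) with idx 0(49)
Result: [56, 44, 49, 8, 21, 8]


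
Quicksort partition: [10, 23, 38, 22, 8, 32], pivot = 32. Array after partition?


Elements <= 32 go left of pivot.
Result: [10, 23, 22, 8, 32, 38], pivot at index 4


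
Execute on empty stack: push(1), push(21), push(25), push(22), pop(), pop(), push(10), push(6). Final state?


push(1) -> [1]
push(21) -> [1, 21]
push(25) -> [1, 21, 25]
push(22) -> [1, 21, 25, 22]
pop() returns 22 -> [1, 21, 25]
pop() returns 25 -> [1, 21]
push(10) -> [1, 21, 10]
push(6) -> [1, 21, 10, 6]
Final stack (bottom to top): [1, 21, 10, 6]


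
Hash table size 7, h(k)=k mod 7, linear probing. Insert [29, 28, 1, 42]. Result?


Insertions: 29->slot 1; 28->slot 0; 1->slot 2; 42->slot 3
Table: [28, 29, 1, 42, None, None, None]


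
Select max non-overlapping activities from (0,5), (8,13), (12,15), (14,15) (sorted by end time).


Greedy: pick earliest-ending, then skip overlaps.
Selected (3 activities): [(0, 5), (8, 13), (14, 15)]


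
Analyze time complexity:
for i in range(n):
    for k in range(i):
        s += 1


Per nesting level: O(n) * O(n) [triangular over i] = O(n^2)
Complexity: O(n^2)


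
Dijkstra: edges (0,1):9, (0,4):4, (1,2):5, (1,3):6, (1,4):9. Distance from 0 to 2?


Dijkstra from 0:
Distances: {0: 0, 1: 9, 2: 14, 3: 15, 4: 4}
Shortest distance to 2 = 14, path = [0, 1, 2]


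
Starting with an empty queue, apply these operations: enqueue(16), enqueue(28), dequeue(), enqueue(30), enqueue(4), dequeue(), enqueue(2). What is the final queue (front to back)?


enqueue(16) -> [16]
enqueue(28) -> [16, 28]
dequeue() returns 16 -> [28]
enqueue(30) -> [28, 30]
enqueue(4) -> [28, 30, 4]
dequeue() returns 28 -> [30, 4]
enqueue(2) -> [30, 4, 2]
Final queue (front to back): [30, 4, 2]


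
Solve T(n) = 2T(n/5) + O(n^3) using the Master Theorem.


a=2, b=5, c=3. log_5(2)=0.431 < c=3. Case 3: O(n^c) = O(n^3)
Complexity: O(n^3)


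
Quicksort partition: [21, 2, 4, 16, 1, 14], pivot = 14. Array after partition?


Elements <= 14 go left of pivot.
Result: [2, 4, 1, 14, 21, 16], pivot at index 3


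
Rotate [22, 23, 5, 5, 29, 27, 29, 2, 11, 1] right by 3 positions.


Right rotate by 3: [2, 11, 1, 22, 23, 5, 5, 29, 27, 29]


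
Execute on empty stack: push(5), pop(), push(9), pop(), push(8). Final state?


push(5) -> [5]
pop() returns 5 -> []
push(9) -> [9]
pop() returns 9 -> []
push(8) -> [8]
Final stack (bottom to top): [8]


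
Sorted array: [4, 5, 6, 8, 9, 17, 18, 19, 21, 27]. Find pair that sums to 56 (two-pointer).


Two pointers: lo=0, hi=9
No pair sums to 56


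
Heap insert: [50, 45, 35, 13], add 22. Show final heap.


Append 22: [50, 45, 35, 13, 22]
Bubble up: no swaps needed
Result: [50, 45, 35, 13, 22]


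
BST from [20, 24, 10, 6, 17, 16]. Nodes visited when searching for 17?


BST root = 20
Search for 17: compare at each node
Path: [20, 10, 17]


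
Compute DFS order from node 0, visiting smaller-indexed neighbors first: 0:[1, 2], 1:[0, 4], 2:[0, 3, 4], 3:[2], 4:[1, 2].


DFS stack-based: start with [0]
Visit order: [0, 1, 4, 2, 3]


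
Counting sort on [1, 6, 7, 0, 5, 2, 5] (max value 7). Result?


Count array: [1, 1, 1, 0, 0, 2, 1, 1]
Reconstruct: [0, 1, 2, 5, 5, 6, 7]


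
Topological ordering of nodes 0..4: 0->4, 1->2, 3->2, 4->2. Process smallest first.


Kahn's algorithm, process smallest node first
Order: [0, 1, 3, 4, 2]


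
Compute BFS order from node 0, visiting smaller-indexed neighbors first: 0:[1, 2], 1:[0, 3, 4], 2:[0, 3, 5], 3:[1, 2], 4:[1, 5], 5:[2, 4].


BFS queue: start with [0]
Visit order: [0, 1, 2, 3, 4, 5]


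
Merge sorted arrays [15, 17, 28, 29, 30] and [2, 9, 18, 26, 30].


Compare heads, take smaller each step.
Merged: [2, 9, 15, 17, 18, 26, 28, 29, 30, 30]


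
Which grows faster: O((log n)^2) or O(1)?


constant grows slower than polylogarithmic
O(1) is asymptotically smaller; O((log n)^2) grows faster


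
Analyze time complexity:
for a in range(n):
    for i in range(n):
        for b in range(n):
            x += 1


Per nesting level: O(n) * O(n) * O(n) = O(n^3)
Complexity: O(n^3)


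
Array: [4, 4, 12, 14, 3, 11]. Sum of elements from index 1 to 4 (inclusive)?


Prefix sums: [0, 4, 8, 20, 34, 37, 48]
Sum[1..4] = prefix[5] - prefix[1] = 37 - 4 = 33


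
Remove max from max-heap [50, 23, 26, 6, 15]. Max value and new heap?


Max = 50
Replace root with last, heapify down
Resulting heap: [26, 23, 15, 6]


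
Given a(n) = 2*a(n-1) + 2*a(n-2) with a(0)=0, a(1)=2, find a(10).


Build bottom-up:
...a(8)=1792, a(9)=4896, a(10)=2*4896+2*1792=13376


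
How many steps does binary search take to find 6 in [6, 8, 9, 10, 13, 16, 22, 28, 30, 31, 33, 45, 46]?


Search for 6:
[0,12] mid=6 arr[6]=22
[0,5] mid=2 arr[2]=9
[0,1] mid=0 arr[0]=6
Total: 3 comparisons


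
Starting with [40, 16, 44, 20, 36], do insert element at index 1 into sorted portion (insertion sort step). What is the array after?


After one pass: [16, 40, 44, 20, 36]


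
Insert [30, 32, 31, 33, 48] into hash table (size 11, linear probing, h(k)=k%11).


Insertions: 30->slot 8; 32->slot 10; 31->slot 9; 33->slot 0; 48->slot 4
Table: [33, None, None, None, 48, None, None, None, 30, 31, 32]


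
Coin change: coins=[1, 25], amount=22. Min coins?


dp[0]=0; dp[i]=1+min(dp[i-c] for c in coins)
...dp[17]=17, dp[18]=18, dp[19]=19, dp[20]=20, dp[21]=21, dp[22]=22
Minimum coins for 22 = 22


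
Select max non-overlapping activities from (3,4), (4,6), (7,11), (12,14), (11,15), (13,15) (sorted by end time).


Greedy: pick earliest-ending, then skip overlaps.
Selected (4 activities): [(3, 4), (4, 6), (7, 11), (12, 14)]


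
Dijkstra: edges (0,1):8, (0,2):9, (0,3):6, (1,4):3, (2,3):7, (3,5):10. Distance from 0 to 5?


Dijkstra from 0:
Distances: {0: 0, 1: 8, 2: 9, 3: 6, 4: 11, 5: 16}
Shortest distance to 5 = 16, path = [0, 3, 5]


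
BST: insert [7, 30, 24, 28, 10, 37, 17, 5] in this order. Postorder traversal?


Root = 7; build tree by BST insertion.
Postorder traversal: [5, 17, 10, 28, 24, 37, 30, 7]


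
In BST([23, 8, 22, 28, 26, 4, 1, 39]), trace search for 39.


BST root = 23
Search for 39: compare at each node
Path: [23, 28, 39]


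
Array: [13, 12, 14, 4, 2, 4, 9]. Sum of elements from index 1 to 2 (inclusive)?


Prefix sums: [0, 13, 25, 39, 43, 45, 49, 58]
Sum[1..2] = prefix[3] - prefix[1] = 39 - 13 = 26


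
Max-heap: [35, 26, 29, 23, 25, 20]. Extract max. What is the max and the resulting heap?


Max = 35
Replace root with last, heapify down
Resulting heap: [29, 26, 20, 23, 25]


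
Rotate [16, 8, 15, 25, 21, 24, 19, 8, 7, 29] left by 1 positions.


Left rotate by 1: [8, 15, 25, 21, 24, 19, 8, 7, 29, 16]


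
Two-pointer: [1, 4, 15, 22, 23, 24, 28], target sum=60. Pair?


Two pointers: lo=0, hi=6
No pair sums to 60


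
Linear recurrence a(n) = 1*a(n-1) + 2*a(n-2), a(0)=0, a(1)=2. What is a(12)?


Build bottom-up:
...a(10)=682, a(11)=1366, a(12)=1*1366+2*682=2730


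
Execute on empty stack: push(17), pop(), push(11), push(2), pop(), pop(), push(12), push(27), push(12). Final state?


push(17) -> [17]
pop() returns 17 -> []
push(11) -> [11]
push(2) -> [11, 2]
pop() returns 2 -> [11]
pop() returns 11 -> []
push(12) -> [12]
push(27) -> [12, 27]
push(12) -> [12, 27, 12]
Final stack (bottom to top): [12, 27, 12]


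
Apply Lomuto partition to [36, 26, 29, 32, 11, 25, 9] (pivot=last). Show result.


Elements <= 9 go left of pivot.
Result: [9, 26, 29, 32, 11, 25, 36], pivot at index 0


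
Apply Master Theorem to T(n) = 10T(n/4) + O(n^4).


a=10, b=4, c=4. log_4(10)=1.661 < c=4. Case 3: O(n^c) = O(n^4)
Complexity: O(n^4)


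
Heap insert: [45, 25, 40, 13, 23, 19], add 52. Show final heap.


Append 52: [45, 25, 40, 13, 23, 19, 52]
Bubble up: swap idx 6(52) with idx 2(40); swap idx 2(52) with idx 0(45)
Result: [52, 25, 45, 13, 23, 19, 40]


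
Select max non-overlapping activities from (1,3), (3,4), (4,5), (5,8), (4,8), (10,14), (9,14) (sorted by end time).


Greedy: pick earliest-ending, then skip overlaps.
Selected (5 activities): [(1, 3), (3, 4), (4, 5), (5, 8), (10, 14)]


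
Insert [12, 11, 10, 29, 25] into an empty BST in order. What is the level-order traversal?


Root = 12; build tree by BST insertion.
Level-Order traversal: [12, 11, 29, 10, 25]


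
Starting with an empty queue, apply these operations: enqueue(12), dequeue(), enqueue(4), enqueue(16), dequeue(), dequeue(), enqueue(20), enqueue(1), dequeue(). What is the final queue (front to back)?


enqueue(12) -> [12]
dequeue() returns 12 -> []
enqueue(4) -> [4]
enqueue(16) -> [4, 16]
dequeue() returns 4 -> [16]
dequeue() returns 16 -> []
enqueue(20) -> [20]
enqueue(1) -> [20, 1]
dequeue() returns 20 -> [1]
Final queue (front to back): [1]


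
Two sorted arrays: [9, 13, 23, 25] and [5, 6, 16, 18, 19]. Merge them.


Compare heads, take smaller each step.
Merged: [5, 6, 9, 13, 16, 18, 19, 23, 25]


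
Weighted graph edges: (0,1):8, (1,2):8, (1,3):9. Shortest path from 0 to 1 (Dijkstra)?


Dijkstra from 0:
Distances: {0: 0, 1: 8, 2: 16, 3: 17}
Shortest distance to 1 = 8, path = [0, 1]


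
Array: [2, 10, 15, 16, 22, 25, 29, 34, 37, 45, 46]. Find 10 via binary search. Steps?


Search for 10:
[0,10] mid=5 arr[5]=25
[0,4] mid=2 arr[2]=15
[0,1] mid=0 arr[0]=2
[1,1] mid=1 arr[1]=10
Total: 4 comparisons


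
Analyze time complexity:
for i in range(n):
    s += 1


Per nesting level: O(n) = O(n)
Complexity: O(n)


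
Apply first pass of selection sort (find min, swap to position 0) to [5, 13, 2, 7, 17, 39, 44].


After one pass: [2, 13, 5, 7, 17, 39, 44]


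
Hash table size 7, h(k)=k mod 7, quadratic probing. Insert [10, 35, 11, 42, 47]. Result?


Insertions: 10->slot 3; 35->slot 0; 11->slot 4; 42->slot 1; 47->slot 5
Table: [35, 42, None, 10, 11, 47, None]


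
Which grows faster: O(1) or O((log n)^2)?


constant grows slower than polylogarithmic
O(1) is asymptotically smaller; O((log n)^2) grows faster


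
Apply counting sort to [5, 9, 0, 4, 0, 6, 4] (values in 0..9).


Count array: [2, 0, 0, 0, 2, 1, 1, 0, 0, 1]
Reconstruct: [0, 0, 4, 4, 5, 6, 9]


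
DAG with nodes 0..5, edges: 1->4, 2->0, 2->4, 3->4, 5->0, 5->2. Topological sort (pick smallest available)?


Kahn's algorithm, process smallest node first
Order: [1, 3, 5, 2, 0, 4]


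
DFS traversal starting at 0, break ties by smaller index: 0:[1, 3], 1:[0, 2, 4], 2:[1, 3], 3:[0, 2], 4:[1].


DFS stack-based: start with [0]
Visit order: [0, 1, 2, 3, 4]


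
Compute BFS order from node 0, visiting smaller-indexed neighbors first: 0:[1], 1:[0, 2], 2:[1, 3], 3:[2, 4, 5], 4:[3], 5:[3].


BFS queue: start with [0]
Visit order: [0, 1, 2, 3, 4, 5]


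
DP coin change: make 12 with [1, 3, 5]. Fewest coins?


dp[0]=0; dp[i]=1+min(dp[i-c] for c in coins)
...dp[7]=3, dp[8]=2, dp[9]=3, dp[10]=2, dp[11]=3, dp[12]=4
Minimum coins for 12 = 4


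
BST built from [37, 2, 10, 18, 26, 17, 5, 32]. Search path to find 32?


BST root = 37
Search for 32: compare at each node
Path: [37, 2, 10, 18, 26, 32]


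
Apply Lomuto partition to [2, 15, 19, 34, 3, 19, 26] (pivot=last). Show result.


Elements <= 26 go left of pivot.
Result: [2, 15, 19, 3, 19, 26, 34], pivot at index 5


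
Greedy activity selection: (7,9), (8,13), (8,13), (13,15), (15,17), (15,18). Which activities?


Greedy: pick earliest-ending, then skip overlaps.
Selected (3 activities): [(7, 9), (13, 15), (15, 17)]


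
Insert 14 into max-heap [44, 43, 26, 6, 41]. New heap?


Append 14: [44, 43, 26, 6, 41, 14]
Bubble up: no swaps needed
Result: [44, 43, 26, 6, 41, 14]


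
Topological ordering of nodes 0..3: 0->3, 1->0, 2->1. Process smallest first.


Kahn's algorithm, process smallest node first
Order: [2, 1, 0, 3]


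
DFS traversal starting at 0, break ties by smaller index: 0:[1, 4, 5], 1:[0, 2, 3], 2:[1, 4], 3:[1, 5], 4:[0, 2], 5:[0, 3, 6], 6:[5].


DFS stack-based: start with [0]
Visit order: [0, 1, 2, 4, 3, 5, 6]


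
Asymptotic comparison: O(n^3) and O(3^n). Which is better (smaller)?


cubic grows slower than exponential (base 3)
O(n^3) is asymptotically smaller; O(3^n) grows faster


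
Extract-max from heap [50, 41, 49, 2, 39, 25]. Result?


Max = 50
Replace root with last, heapify down
Resulting heap: [49, 41, 25, 2, 39]


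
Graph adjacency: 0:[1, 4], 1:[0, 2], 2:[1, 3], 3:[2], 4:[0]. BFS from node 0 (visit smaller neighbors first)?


BFS queue: start with [0]
Visit order: [0, 1, 4, 2, 3]


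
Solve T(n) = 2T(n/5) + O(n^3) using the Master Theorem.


a=2, b=5, c=3. log_5(2)=0.431 < c=3. Case 3: O(n^c) = O(n^3)
Complexity: O(n^3)


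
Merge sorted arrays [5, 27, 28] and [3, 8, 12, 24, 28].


Compare heads, take smaller each step.
Merged: [3, 5, 8, 12, 24, 27, 28, 28]


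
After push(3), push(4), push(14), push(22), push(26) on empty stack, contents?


push(3) -> [3]
push(4) -> [3, 4]
push(14) -> [3, 4, 14]
push(22) -> [3, 4, 14, 22]
push(26) -> [3, 4, 14, 22, 26]
Final stack (bottom to top): [3, 4, 14, 22, 26]


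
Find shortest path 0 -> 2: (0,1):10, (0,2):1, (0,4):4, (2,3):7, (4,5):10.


Dijkstra from 0:
Distances: {0: 0, 1: 10, 2: 1, 3: 8, 4: 4, 5: 14}
Shortest distance to 2 = 1, path = [0, 2]


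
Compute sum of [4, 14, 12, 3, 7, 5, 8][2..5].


Prefix sums: [0, 4, 18, 30, 33, 40, 45, 53]
Sum[2..5] = prefix[6] - prefix[2] = 45 - 18 = 27


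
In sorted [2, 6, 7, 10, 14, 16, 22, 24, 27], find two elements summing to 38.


Two pointers: lo=0, hi=8
Found pair: (14, 24) summing to 38


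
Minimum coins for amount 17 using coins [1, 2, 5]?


dp[0]=0; dp[i]=1+min(dp[i-c] for c in coins)
...dp[12]=3, dp[13]=4, dp[14]=4, dp[15]=3, dp[16]=4, dp[17]=4
Minimum coins for 17 = 4


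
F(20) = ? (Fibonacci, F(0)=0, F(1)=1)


F(n)=F(n-1)+F(n-2)
...F(18)=2584, F(19)=4181, F(20)=6765


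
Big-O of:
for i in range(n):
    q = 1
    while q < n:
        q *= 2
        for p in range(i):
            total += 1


Per nesting level: O(n) * O(log n) * O(n) [triangular over i] = O(n^2 log n)
Complexity: O(n^2 log n)


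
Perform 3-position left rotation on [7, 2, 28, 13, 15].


Left rotate by 3: [13, 15, 7, 2, 28]


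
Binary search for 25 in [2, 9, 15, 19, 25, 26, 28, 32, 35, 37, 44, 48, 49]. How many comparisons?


Search for 25:
[0,12] mid=6 arr[6]=28
[0,5] mid=2 arr[2]=15
[3,5] mid=4 arr[4]=25
Total: 3 comparisons


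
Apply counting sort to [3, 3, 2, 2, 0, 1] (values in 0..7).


Count array: [1, 1, 2, 2, 0, 0, 0, 0]
Reconstruct: [0, 1, 2, 2, 3, 3]


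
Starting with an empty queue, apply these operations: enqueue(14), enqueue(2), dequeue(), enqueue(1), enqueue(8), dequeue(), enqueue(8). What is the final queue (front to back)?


enqueue(14) -> [14]
enqueue(2) -> [14, 2]
dequeue() returns 14 -> [2]
enqueue(1) -> [2, 1]
enqueue(8) -> [2, 1, 8]
dequeue() returns 2 -> [1, 8]
enqueue(8) -> [1, 8, 8]
Final queue (front to back): [1, 8, 8]


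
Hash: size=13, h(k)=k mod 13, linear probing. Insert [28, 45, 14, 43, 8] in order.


Insertions: 28->slot 2; 45->slot 6; 14->slot 1; 43->slot 4; 8->slot 8
Table: [None, 14, 28, None, 43, None, 45, None, 8, None, None, None, None]


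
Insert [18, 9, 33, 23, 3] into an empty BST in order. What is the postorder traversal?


Root = 18; build tree by BST insertion.
Postorder traversal: [3, 9, 23, 33, 18]


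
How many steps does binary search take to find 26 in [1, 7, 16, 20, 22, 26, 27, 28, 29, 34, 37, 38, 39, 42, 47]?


Search for 26:
[0,14] mid=7 arr[7]=28
[0,6] mid=3 arr[3]=20
[4,6] mid=5 arr[5]=26
Total: 3 comparisons


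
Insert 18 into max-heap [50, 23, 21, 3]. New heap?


Append 18: [50, 23, 21, 3, 18]
Bubble up: no swaps needed
Result: [50, 23, 21, 3, 18]


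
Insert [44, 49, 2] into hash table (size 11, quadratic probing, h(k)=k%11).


Insertions: 44->slot 0; 49->slot 5; 2->slot 2
Table: [44, None, 2, None, None, 49, None, None, None, None, None]


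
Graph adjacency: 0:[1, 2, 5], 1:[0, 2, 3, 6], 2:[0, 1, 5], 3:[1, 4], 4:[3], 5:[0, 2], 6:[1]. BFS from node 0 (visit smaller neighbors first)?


BFS queue: start with [0]
Visit order: [0, 1, 2, 5, 3, 6, 4]


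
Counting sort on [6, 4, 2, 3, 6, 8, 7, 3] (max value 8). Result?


Count array: [0, 0, 1, 2, 1, 0, 2, 1, 1]
Reconstruct: [2, 3, 3, 4, 6, 6, 7, 8]


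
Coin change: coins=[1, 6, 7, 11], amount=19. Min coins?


dp[0]=0; dp[i]=1+min(dp[i-c] for c in coins)
...dp[14]=2, dp[15]=3, dp[16]=4, dp[17]=2, dp[18]=2, dp[19]=3
Minimum coins for 19 = 3


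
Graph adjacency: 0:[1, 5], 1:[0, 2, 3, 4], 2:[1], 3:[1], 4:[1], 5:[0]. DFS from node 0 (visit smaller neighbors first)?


DFS stack-based: start with [0]
Visit order: [0, 1, 2, 3, 4, 5]


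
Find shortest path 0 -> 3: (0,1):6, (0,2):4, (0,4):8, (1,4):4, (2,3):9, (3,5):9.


Dijkstra from 0:
Distances: {0: 0, 1: 6, 2: 4, 3: 13, 4: 8, 5: 22}
Shortest distance to 3 = 13, path = [0, 2, 3]


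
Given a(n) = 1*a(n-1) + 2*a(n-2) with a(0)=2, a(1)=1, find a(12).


Build bottom-up:
...a(10)=1025, a(11)=2047, a(12)=1*2047+2*1025=4097


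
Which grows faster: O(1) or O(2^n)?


constant grows slower than exponential
O(1) is asymptotically smaller; O(2^n) grows faster


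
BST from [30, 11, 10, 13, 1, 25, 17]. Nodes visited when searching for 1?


BST root = 30
Search for 1: compare at each node
Path: [30, 11, 10, 1]


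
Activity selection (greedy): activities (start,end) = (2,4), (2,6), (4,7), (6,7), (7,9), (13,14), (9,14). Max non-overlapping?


Greedy: pick earliest-ending, then skip overlaps.
Selected (4 activities): [(2, 4), (4, 7), (7, 9), (13, 14)]


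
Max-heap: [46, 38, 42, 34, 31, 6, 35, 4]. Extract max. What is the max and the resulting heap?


Max = 46
Replace root with last, heapify down
Resulting heap: [42, 38, 35, 34, 31, 6, 4]


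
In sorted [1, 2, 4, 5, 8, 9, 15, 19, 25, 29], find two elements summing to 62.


Two pointers: lo=0, hi=9
No pair sums to 62


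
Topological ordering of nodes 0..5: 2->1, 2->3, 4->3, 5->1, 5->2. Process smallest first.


Kahn's algorithm, process smallest node first
Order: [0, 4, 5, 2, 1, 3]


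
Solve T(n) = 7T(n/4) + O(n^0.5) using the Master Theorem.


a=7, b=4, c=0.5. log_4(7)=1.404 > c=0.5. Case 1: O(n^log_b(a)) = O(n^1.404)
Complexity: O(n^1.404)


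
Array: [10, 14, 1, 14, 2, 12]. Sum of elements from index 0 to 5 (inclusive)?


Prefix sums: [0, 10, 24, 25, 39, 41, 53]
Sum[0..5] = prefix[6] - prefix[0] = 53 - 0 = 53


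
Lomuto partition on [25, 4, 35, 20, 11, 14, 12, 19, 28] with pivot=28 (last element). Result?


Elements <= 28 go left of pivot.
Result: [25, 4, 20, 11, 14, 12, 19, 28, 35], pivot at index 7


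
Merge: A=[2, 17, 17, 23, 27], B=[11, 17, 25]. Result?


Compare heads, take smaller each step.
Merged: [2, 11, 17, 17, 17, 23, 25, 27]


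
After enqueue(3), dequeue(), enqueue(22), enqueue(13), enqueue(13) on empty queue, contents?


enqueue(3) -> [3]
dequeue() returns 3 -> []
enqueue(22) -> [22]
enqueue(13) -> [22, 13]
enqueue(13) -> [22, 13, 13]
Final queue (front to back): [22, 13, 13]


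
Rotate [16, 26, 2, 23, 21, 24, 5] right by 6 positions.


Right rotate by 6: [26, 2, 23, 21, 24, 5, 16]


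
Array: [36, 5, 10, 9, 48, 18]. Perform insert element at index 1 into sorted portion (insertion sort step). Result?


After one pass: [5, 36, 10, 9, 48, 18]


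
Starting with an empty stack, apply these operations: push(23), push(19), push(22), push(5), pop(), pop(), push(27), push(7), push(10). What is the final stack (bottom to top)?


push(23) -> [23]
push(19) -> [23, 19]
push(22) -> [23, 19, 22]
push(5) -> [23, 19, 22, 5]
pop() returns 5 -> [23, 19, 22]
pop() returns 22 -> [23, 19]
push(27) -> [23, 19, 27]
push(7) -> [23, 19, 27, 7]
push(10) -> [23, 19, 27, 7, 10]
Final stack (bottom to top): [23, 19, 27, 7, 10]


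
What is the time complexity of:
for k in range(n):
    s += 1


Per nesting level: O(n) = O(n)
Complexity: O(n)


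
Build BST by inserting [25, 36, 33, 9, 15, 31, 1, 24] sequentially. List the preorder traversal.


Root = 25; build tree by BST insertion.
Preorder traversal: [25, 9, 1, 15, 24, 36, 33, 31]


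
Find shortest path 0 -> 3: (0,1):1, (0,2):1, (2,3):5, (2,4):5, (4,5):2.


Dijkstra from 0:
Distances: {0: 0, 1: 1, 2: 1, 3: 6, 4: 6, 5: 8}
Shortest distance to 3 = 6, path = [0, 2, 3]


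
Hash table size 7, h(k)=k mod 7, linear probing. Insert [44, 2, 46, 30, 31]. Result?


Insertions: 44->slot 2; 2->slot 3; 46->slot 4; 30->slot 5; 31->slot 6
Table: [None, None, 44, 2, 46, 30, 31]


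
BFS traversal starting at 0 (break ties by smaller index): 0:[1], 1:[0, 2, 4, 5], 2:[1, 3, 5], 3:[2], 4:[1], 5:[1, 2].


BFS queue: start with [0]
Visit order: [0, 1, 2, 4, 5, 3]


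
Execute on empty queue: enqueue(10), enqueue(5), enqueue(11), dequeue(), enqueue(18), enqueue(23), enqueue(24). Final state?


enqueue(10) -> [10]
enqueue(5) -> [10, 5]
enqueue(11) -> [10, 5, 11]
dequeue() returns 10 -> [5, 11]
enqueue(18) -> [5, 11, 18]
enqueue(23) -> [5, 11, 18, 23]
enqueue(24) -> [5, 11, 18, 23, 24]
Final queue (front to back): [5, 11, 18, 23, 24]


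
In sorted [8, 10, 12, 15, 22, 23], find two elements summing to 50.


Two pointers: lo=0, hi=5
No pair sums to 50


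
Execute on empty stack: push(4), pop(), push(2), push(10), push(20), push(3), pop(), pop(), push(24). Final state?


push(4) -> [4]
pop() returns 4 -> []
push(2) -> [2]
push(10) -> [2, 10]
push(20) -> [2, 10, 20]
push(3) -> [2, 10, 20, 3]
pop() returns 3 -> [2, 10, 20]
pop() returns 20 -> [2, 10]
push(24) -> [2, 10, 24]
Final stack (bottom to top): [2, 10, 24]


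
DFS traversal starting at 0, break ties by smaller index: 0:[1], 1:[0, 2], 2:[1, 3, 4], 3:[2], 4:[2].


DFS stack-based: start with [0]
Visit order: [0, 1, 2, 3, 4]


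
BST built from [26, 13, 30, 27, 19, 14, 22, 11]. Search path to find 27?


BST root = 26
Search for 27: compare at each node
Path: [26, 30, 27]


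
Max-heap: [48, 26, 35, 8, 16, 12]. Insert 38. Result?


Append 38: [48, 26, 35, 8, 16, 12, 38]
Bubble up: swap idx 6(38) with idx 2(35)
Result: [48, 26, 38, 8, 16, 12, 35]


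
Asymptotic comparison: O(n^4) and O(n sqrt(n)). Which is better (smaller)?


n^1.5 grows slower than quartic
O(n sqrt(n)) is asymptotically smaller; O(n^4) grows faster


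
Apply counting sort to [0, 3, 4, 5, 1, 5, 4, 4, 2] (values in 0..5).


Count array: [1, 1, 1, 1, 3, 2]
Reconstruct: [0, 1, 2, 3, 4, 4, 4, 5, 5]


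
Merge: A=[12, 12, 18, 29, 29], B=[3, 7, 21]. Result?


Compare heads, take smaller each step.
Merged: [3, 7, 12, 12, 18, 21, 29, 29]


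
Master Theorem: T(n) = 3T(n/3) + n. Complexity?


a=3, b=3, c=1. log_3(3)=1 = c=1. Case 2: O(n^c log n) = O(n log n)
Complexity: O(n log n)


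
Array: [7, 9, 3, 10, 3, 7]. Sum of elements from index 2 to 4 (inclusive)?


Prefix sums: [0, 7, 16, 19, 29, 32, 39]
Sum[2..4] = prefix[5] - prefix[2] = 32 - 16 = 16


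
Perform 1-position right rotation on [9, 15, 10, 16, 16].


Right rotate by 1: [16, 9, 15, 10, 16]


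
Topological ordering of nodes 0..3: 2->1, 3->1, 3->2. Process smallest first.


Kahn's algorithm, process smallest node first
Order: [0, 3, 2, 1]


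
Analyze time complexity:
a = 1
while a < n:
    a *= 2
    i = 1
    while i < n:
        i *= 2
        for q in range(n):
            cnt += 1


Per nesting level: O(log n) * O(log n) * O(n) = O(n (log n)^2)
Complexity: O(n (log n)^2)


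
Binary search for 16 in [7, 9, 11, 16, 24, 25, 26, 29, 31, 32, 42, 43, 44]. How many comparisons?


Search for 16:
[0,12] mid=6 arr[6]=26
[0,5] mid=2 arr[2]=11
[3,5] mid=4 arr[4]=24
[3,3] mid=3 arr[3]=16
Total: 4 comparisons


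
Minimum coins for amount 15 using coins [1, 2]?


dp[0]=0; dp[i]=1+min(dp[i-c] for c in coins)
...dp[10]=5, dp[11]=6, dp[12]=6, dp[13]=7, dp[14]=7, dp[15]=8
Minimum coins for 15 = 8


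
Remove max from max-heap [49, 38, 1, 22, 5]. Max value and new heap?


Max = 49
Replace root with last, heapify down
Resulting heap: [38, 22, 1, 5]


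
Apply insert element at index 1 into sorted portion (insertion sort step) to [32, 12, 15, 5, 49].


After one pass: [12, 32, 15, 5, 49]


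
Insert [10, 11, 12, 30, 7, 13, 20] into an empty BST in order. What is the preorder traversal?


Root = 10; build tree by BST insertion.
Preorder traversal: [10, 7, 11, 12, 30, 13, 20]


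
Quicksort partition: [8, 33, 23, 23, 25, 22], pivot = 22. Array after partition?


Elements <= 22 go left of pivot.
Result: [8, 22, 23, 23, 25, 33], pivot at index 1


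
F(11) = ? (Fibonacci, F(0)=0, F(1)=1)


F(n)=F(n-1)+F(n-2)
...F(9)=34, F(10)=55, F(11)=89


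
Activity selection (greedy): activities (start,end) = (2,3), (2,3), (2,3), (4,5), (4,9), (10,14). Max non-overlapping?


Greedy: pick earliest-ending, then skip overlaps.
Selected (3 activities): [(2, 3), (4, 5), (10, 14)]


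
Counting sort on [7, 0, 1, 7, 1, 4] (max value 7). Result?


Count array: [1, 2, 0, 0, 1, 0, 0, 2]
Reconstruct: [0, 1, 1, 4, 7, 7]


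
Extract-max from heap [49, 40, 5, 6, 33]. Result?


Max = 49
Replace root with last, heapify down
Resulting heap: [40, 33, 5, 6]


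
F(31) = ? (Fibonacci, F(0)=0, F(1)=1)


F(n)=F(n-1)+F(n-2)
...F(29)=514229, F(30)=832040, F(31)=1346269


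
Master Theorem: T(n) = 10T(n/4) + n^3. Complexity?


a=10, b=4, c=3. log_4(10)=1.661 < c=3. Case 3: O(n^c) = O(n^3)
Complexity: O(n^3)


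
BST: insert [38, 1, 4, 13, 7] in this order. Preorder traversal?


Root = 38; build tree by BST insertion.
Preorder traversal: [38, 1, 4, 13, 7]


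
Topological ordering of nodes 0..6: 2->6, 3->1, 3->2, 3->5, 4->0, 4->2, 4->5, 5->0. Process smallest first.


Kahn's algorithm, process smallest node first
Order: [3, 1, 4, 2, 5, 0, 6]


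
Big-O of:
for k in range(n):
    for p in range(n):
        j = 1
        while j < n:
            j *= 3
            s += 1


Per nesting level: O(n) * O(n) * O(log n) = O(n^2 log n)
Complexity: O(n^2 log n)


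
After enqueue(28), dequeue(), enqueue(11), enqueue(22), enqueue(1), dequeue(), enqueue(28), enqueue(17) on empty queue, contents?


enqueue(28) -> [28]
dequeue() returns 28 -> []
enqueue(11) -> [11]
enqueue(22) -> [11, 22]
enqueue(1) -> [11, 22, 1]
dequeue() returns 11 -> [22, 1]
enqueue(28) -> [22, 1, 28]
enqueue(17) -> [22, 1, 28, 17]
Final queue (front to back): [22, 1, 28, 17]


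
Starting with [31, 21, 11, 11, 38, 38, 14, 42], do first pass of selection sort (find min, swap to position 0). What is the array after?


After one pass: [11, 21, 31, 11, 38, 38, 14, 42]


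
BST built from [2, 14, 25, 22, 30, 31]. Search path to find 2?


BST root = 2
Search for 2: compare at each node
Path: [2]


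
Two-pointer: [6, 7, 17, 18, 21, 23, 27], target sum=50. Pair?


Two pointers: lo=0, hi=6
Found pair: (23, 27) summing to 50


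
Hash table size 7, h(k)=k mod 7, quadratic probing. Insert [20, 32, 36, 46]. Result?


Insertions: 20->slot 6; 32->slot 4; 36->slot 1; 46->slot 5
Table: [None, 36, None, None, 32, 46, 20]


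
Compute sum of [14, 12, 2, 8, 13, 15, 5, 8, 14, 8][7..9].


Prefix sums: [0, 14, 26, 28, 36, 49, 64, 69, 77, 91, 99]
Sum[7..9] = prefix[10] - prefix[7] = 99 - 69 = 30


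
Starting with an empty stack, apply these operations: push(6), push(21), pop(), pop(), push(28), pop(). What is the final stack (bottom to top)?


push(6) -> [6]
push(21) -> [6, 21]
pop() returns 21 -> [6]
pop() returns 6 -> []
push(28) -> [28]
pop() returns 28 -> []
Final stack (bottom to top): []


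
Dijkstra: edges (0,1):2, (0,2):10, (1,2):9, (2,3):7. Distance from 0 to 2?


Dijkstra from 0:
Distances: {0: 0, 1: 2, 2: 10, 3: 17}
Shortest distance to 2 = 10, path = [0, 2]


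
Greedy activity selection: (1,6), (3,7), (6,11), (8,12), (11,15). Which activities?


Greedy: pick earliest-ending, then skip overlaps.
Selected (3 activities): [(1, 6), (6, 11), (11, 15)]


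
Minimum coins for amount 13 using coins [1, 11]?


dp[0]=0; dp[i]=1+min(dp[i-c] for c in coins)
...dp[8]=8, dp[9]=9, dp[10]=10, dp[11]=1, dp[12]=2, dp[13]=3
Minimum coins for 13 = 3


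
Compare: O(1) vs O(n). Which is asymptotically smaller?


constant grows slower than linear
O(1) is asymptotically smaller; O(n) grows faster


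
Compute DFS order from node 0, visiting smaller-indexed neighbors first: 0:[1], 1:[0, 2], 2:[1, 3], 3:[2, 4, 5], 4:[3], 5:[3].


DFS stack-based: start with [0]
Visit order: [0, 1, 2, 3, 4, 5]


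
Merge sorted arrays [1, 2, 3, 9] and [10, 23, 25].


Compare heads, take smaller each step.
Merged: [1, 2, 3, 9, 10, 23, 25]


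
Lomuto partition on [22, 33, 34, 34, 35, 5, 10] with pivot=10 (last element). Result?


Elements <= 10 go left of pivot.
Result: [5, 10, 34, 34, 35, 22, 33], pivot at index 1


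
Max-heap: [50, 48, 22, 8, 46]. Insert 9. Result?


Append 9: [50, 48, 22, 8, 46, 9]
Bubble up: no swaps needed
Result: [50, 48, 22, 8, 46, 9]


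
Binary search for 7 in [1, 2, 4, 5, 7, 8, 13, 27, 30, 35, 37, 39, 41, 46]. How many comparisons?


Search for 7:
[0,13] mid=6 arr[6]=13
[0,5] mid=2 arr[2]=4
[3,5] mid=4 arr[4]=7
Total: 3 comparisons


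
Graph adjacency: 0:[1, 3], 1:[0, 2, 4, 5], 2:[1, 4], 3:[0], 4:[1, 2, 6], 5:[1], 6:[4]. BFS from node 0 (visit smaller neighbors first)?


BFS queue: start with [0]
Visit order: [0, 1, 3, 2, 4, 5, 6]


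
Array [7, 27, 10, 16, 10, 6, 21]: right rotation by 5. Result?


Right rotate by 5: [10, 16, 10, 6, 21, 7, 27]


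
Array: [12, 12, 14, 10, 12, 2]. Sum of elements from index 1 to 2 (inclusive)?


Prefix sums: [0, 12, 24, 38, 48, 60, 62]
Sum[1..2] = prefix[3] - prefix[1] = 38 - 12 = 26
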